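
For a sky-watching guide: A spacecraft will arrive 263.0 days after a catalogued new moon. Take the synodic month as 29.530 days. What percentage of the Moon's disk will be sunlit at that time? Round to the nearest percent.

Reduce mod P: 263.0 − 8×29.530 = 26.76 d into the current lunation.
The Moon has covered 26.76/29.530 of its cycle, so θ ≈ 360° × 26.76/29.530 = 326.2°.
Illuminated fraction = (1 − cos 326.2°)/2 = (1 − 0.831)/2 ≈ 0.084, so 8%.

8%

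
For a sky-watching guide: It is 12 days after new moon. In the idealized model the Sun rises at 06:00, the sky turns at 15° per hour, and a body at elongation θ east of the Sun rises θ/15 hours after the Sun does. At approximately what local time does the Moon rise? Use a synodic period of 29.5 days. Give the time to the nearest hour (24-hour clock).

Elongation θ = 360° × 12/29.5 ≈ 146.4°.
Delay after the Sun = 146.4° / (15°/h) ≈ 9.76 h.
06:00 + 9.76 h ≈ 15:46 → 16:00 to the nearest hour.

16:00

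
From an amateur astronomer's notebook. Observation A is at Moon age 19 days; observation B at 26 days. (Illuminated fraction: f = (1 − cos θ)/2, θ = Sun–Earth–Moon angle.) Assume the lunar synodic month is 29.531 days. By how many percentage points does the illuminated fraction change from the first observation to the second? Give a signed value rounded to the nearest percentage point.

θ₁ = 360° × 19/29.531 = 231.6°, f₁ = (1 − cos θ₁)/2 = 0.810.
θ₂ = 360° × 26/29.531 = 317.0°, f₂ = (1 − cos θ₂)/2 = 0.135.
Change = f₂ − f₁ = -0.676 → -68 percentage points.

-68 percentage points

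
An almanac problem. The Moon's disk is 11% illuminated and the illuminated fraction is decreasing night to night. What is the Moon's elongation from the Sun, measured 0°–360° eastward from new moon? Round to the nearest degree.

Invert f = (1 − cos θ)/2 to get cos θ = 1 − 2(0.11) = 0.780, hence θ₀ = arccos 0.780 = 38.7°.
Since the Moon is past full (waning), take the reflex angle: θ = 360° − 38.7° = 321.3°.

321°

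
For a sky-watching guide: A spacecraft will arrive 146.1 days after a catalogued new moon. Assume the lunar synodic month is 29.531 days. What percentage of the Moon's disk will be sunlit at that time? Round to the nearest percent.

3%

Reduce mod P: 146.1 − 4×29.531 = 27.98 d into the current lunation.
The Moon has covered 27.98/29.531 of its cycle, so θ ≈ 360° × 27.98/29.531 = 341.0°.
Illuminated fraction = (1 − cos 341.0°)/2 = (1 − 0.946)/2 ≈ 0.027, so 3%.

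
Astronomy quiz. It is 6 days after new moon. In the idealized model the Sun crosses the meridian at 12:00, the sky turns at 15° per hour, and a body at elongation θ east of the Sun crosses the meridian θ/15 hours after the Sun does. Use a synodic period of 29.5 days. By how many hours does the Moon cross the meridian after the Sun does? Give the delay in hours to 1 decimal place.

4.9 h

Elongation θ = 360° × 6/29.5 ≈ 73.2°.
Delay after the Sun = 73.2° / (15°/h) ≈ 4.88 h.
So the Moon crosses the meridian 4.88 h after the Sun.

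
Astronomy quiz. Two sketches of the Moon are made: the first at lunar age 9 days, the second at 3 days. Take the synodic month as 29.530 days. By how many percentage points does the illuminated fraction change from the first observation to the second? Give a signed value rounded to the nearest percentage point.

-57 pp

θ₁ = 360° × 9/29.530 = 109.7°, f₁ = (1 − cos θ₁)/2 = 0.669.
θ₂ = 360° × 3/29.530 = 36.6°, f₂ = (1 − cos θ₂)/2 = 0.098.
Change = f₂ − f₁ = -0.570 → -57 percentage points.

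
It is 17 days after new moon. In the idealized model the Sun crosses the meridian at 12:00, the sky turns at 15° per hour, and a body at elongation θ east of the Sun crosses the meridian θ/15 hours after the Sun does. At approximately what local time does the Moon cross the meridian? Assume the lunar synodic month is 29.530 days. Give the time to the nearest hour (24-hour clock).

Elongation θ = 360° × 17/29.530 ≈ 207.2°.
The Moon trails the Sun by θ/15 = 207.2/15 ≈ 13.82 hours.
12:00 + 13.82 h ≈ 01:49 → 02:00 to the nearest hour.

02:00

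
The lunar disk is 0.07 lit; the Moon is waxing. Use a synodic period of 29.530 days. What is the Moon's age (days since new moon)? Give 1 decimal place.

2.5 days

From f = (1 − cos θ)/2: cos θ = 1 − 2×0.07 = 0.860; arccos → 30.7°.
The Moon is waxing (0°–180°), so θ = 30.7° directly.
At 360°/29.530 d per day, 30.7° corresponds to 2.52 days.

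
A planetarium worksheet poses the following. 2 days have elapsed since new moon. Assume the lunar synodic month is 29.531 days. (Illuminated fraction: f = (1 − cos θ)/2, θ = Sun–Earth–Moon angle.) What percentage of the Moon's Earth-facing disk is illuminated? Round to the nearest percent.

4%

The Moon has covered 2/29.531 of its cycle, so θ ≈ 360° × 2/29.531 = 24.4°.
cos 24.4° = 0.911, so f = (1 − 0.911)/2 = 0.045, so 4%.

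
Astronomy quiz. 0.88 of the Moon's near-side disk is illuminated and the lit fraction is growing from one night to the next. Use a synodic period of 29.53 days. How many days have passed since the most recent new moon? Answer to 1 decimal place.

11.4 days

From f = (1 − cos θ)/2: cos θ = 1 − 2×0.88 = -0.760; arccos → 139.5°.
Waxing ⇒ before full, so θ = 139.5°.
At 360°/29.53 d per day, 139.5° corresponds to 11.44 days.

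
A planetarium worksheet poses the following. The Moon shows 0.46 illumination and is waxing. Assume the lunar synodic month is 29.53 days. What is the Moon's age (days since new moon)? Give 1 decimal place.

7.0 days

cos θ = 1 − 2f = 0.080, giving a principal value of 85.4°.
Waxing ⇒ before full, so θ = 85.4°.
That fraction of the synodic month is 85.4/360 × 29.53 d ≈ 7.01 d.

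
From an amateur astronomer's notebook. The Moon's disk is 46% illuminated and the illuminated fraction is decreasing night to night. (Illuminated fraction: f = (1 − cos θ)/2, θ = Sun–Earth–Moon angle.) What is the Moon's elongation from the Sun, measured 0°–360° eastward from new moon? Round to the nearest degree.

From f = (1 − cos θ)/2: cos θ = 1 − 2×0.46 = 0.080; arccos → 85.4°.
Waning ⇒ past full, so θ = 360° − 85.4° = 274.6°.

275°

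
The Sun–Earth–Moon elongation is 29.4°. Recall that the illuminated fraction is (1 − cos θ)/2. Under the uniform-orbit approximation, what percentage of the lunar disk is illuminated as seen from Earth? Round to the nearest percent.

cos 29.4° = 0.871, so f = (1 − 0.871)/2 = 0.064, i.e. 6%.

6%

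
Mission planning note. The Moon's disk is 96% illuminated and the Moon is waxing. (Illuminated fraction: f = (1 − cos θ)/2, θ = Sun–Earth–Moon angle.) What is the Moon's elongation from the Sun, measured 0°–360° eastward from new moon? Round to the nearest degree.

From f = (1 − cos θ)/2: cos θ = 1 − 2×0.96 = -0.920; arccos → 156.9°.
Before full moon the principal value applies: θ = 156.9°.

157°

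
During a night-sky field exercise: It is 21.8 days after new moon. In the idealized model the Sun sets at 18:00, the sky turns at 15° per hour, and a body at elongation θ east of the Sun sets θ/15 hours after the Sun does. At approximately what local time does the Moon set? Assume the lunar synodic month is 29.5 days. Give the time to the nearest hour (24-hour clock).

The Moon has covered 21.8/29.5 of its cycle, so θ ≈ 360° × 21.8/29.5 = 266.0°.
At 15° of sky rotation per hour, 266.0° corresponds to a 17.74 h lag.
18:00 + 17.74 h ≈ 11:44 → 12:00 to the nearest hour.

12:00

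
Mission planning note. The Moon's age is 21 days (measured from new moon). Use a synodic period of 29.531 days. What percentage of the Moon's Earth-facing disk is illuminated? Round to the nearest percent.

Elongation θ = 360° × 21/29.531 ≈ 256.0°.
With cos θ = (-0.242), the lit fraction is (1 − (-0.242))/2 ≈ 0.621, so 62%.

62%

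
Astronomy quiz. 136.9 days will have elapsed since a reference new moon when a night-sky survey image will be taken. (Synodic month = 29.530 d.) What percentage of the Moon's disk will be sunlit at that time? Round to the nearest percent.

136.9 d spans 4 complete synodic months (4 × 29.530 = 118.12 d) plus 18.78 d.
Elongation θ = 360° × 18.78/29.530 ≈ 228.9°.
With cos θ = (-0.657), the lit fraction is (1 − (-0.657))/2 ≈ 0.828, so 83%.

83%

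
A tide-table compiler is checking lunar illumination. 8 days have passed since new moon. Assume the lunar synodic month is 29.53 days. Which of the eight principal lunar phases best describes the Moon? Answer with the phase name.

At 8/29.53 of the cycle, θ ≈ 98° — the first quarter range.

first quarter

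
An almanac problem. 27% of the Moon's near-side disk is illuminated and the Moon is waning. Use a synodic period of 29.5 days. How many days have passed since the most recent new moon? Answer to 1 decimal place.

24.4 days

Invert f = (1 − cos θ)/2 to get cos θ = 1 − 2(0.27) = 0.460, hence θ₀ = arccos 0.460 = 62.6°.
Waning ⇒ past full, so θ = 360° − 62.6° = 297.4°.
At 360°/29.5 d per day, 297.4° corresponds to 24.37 days.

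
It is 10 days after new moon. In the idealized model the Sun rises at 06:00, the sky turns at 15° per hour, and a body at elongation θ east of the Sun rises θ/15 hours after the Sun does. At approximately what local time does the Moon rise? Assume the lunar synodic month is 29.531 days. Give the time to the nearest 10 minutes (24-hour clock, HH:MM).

The Moon has covered 10/29.531 of its cycle, so θ ≈ 360° × 10/29.531 = 121.9°.
The Moon trails the Sun by θ/15 = 121.9/15 ≈ 8.13 hours.
06:00 + 8.127 h ≈ 14:08 → 14:10 to the nearest ten minutes.

14:10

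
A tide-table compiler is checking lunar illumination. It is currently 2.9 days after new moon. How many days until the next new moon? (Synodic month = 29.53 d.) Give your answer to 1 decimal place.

One full lunation from the last new moon is 29.53 d; remaining = 29.53 − 2.9 = 26.630 d.

26.6 days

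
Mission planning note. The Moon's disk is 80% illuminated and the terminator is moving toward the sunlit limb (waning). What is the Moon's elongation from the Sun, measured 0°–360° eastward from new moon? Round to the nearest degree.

Invert f = (1 − cos θ)/2 to get cos θ = 1 − 2(0.80) = -0.600, hence θ₀ = arccos -0.600 = 126.9°.
Since the Moon is past full (waning), take the reflex angle: θ = 360° − 126.9° = 233.1°.

233°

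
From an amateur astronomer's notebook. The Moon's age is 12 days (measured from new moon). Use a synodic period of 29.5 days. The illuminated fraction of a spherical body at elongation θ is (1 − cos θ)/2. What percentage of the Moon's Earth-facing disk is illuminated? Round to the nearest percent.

92%

Elongation θ = 360° × 12/29.5 ≈ 146.4°.
Illuminated fraction = (1 − cos 146.4°)/2 = (1 − (-0.833))/2 ≈ 0.917, so 92%.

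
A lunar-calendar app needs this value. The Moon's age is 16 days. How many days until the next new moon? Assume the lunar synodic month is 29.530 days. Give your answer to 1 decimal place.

One full lunation from the last new moon is 29.530 d; remaining = 29.530 − 16 = 13.530 d.

13.5 days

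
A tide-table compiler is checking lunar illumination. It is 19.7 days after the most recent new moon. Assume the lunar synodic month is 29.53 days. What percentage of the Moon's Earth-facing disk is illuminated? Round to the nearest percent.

Phase angle: θ = 360°·(19.7 d)/(29.53 d) = 240.2°.
With cos θ = (-0.498), the lit fraction is (1 − (-0.498))/2 ≈ 0.749, so 75%.

75%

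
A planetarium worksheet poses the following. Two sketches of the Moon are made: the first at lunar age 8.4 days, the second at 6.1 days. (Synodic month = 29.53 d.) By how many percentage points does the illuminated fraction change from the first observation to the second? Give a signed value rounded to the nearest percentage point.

First observation: θ = 360°·8.4/29.53 = 102.4°, so f = 0.607.
Second observation: θ = 74.4°, f = 0.365.
Δf = 0.365 − 0.607 = -0.242, i.e. -24 pp.

-24 percentage points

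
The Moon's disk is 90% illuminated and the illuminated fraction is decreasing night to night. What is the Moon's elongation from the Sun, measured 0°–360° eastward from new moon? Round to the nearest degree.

Invert f = (1 − cos θ)/2 to get cos θ = 1 − 2(0.90) = -0.800, hence θ₀ = arccos -0.800 = 143.1°.
Waning ⇒ past full, so θ = 360° − 143.1° = 216.9°.

217°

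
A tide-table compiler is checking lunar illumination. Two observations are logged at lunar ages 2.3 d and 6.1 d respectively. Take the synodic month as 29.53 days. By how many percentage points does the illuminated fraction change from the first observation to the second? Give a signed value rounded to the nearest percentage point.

First observation: θ = 360°·2.3/29.53 = 28.0°, so f = 0.059.
Second observation: θ = 74.4°, f = 0.365.
Δf = 0.365 − 0.059 = +0.307, i.e. +31 pp.

+31 percentage points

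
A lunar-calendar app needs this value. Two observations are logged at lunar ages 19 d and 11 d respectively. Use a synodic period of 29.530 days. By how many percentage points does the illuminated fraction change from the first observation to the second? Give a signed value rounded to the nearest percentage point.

First observation: θ = 360°·19/29.530 = 231.6°, so f = 0.810.
Second observation: θ = 134.1°, f = 0.848.
Δf = 0.848 − 0.810 = +0.038, i.e. +4 pp.

+4 percentage points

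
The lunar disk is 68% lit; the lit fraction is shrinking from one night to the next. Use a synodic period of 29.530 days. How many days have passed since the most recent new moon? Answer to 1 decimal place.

From f = (1 − cos θ)/2: cos θ = 1 − 2×0.68 = -0.360; arccos → 111.1°.
Since the Moon is past full (waning), take the reflex angle: θ = 360° − 111.1° = 248.9°.
Age = 29.530 × 248.9°/360° ≈ 20.42 days.

20.4 days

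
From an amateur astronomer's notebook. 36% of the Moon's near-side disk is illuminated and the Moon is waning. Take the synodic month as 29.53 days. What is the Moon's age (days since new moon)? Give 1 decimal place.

23.5 days

From f = (1 − cos θ)/2: cos θ = 1 − 2×0.36 = 0.280; arccos → 73.7°.
Since the Moon is past full (waning), take the reflex angle: θ = 360° − 73.7° = 286.3°.
At 360°/29.53 d per day, 286.3° corresponds to 23.48 days.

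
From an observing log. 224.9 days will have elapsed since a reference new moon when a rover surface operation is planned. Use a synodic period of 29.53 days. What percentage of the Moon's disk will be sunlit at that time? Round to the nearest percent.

87%

Reduce mod P: 224.9 − 7×29.53 = 18.19 d into the current lunation.
Elongation θ = 360° × 18.19/29.53 ≈ 221.8°.
Illuminated fraction = (1 − cos 221.8°)/2 = (1 − (-0.746))/2 ≈ 0.873, so 87%.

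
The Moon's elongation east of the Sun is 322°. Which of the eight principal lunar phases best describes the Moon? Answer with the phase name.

The waning crescent sector spans roughly 292°–338°; 322° falls inside it.

waning crescent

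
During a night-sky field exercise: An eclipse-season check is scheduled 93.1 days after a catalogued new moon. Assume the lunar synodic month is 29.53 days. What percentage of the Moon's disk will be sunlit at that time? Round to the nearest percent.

21%

Reduce mod P: 93.1 − 3×29.53 = 4.51 d into the current lunation.
Elongation θ = 360° × 4.51/29.53 ≈ 55.0°.
cos 55.0° = 0.574, so f = (1 − 0.574)/2 = 0.213, so 21%.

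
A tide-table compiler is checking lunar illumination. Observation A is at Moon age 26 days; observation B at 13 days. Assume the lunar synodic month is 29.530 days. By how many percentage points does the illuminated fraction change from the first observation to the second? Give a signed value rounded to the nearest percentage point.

First observation: θ = 360°·26/29.530 = 317.0°, so f = 0.135.
Second observation: θ = 158.5°, f = 0.965.
Δf = 0.965 − 0.135 = +0.831, i.e. +83 pp.

+83 pp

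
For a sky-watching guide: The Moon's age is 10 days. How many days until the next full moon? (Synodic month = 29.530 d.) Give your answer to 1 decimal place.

Full moon is 0.5 of the way through the cycle: age 0.5 × 29.530 = 14.765 d.
That is 14.765 − 10 = 4.765 days ahead.

4.8 days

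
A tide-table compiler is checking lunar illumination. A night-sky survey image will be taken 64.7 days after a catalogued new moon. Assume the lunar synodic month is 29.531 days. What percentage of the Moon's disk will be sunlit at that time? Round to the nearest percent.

32%

64.7 d spans 2 complete synodic months (2 × 29.531 = 59.06 d) plus 5.64 d.
Elongation θ = 360° × 5.64/29.531 ≈ 68.7°.
With cos θ = 0.363, the lit fraction is (1 − 0.363)/2 ≈ 0.319, so 32%.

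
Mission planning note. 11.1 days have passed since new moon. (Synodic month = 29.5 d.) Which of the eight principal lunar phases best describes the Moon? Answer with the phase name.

waxing gibbous

At 11.1/29.5 of the cycle, θ ≈ 135° — the waxing gibbous range.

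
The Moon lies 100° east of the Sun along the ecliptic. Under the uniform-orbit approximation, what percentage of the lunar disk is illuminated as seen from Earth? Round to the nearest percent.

59%

Half-versine of 100°: (1 − (-0.174))/2 = 0.587, i.e. 59%.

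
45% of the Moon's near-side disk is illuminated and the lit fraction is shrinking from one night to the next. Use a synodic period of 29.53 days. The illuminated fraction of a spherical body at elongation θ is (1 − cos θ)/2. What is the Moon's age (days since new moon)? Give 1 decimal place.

22.6 days

cos θ = 1 − 2f = 0.100, giving a principal value of 84.3°.
Since the Moon is past full (waning), take the reflex angle: θ = 360° − 84.3° = 275.7°.
Age = 29.53 × 275.7°/360° ≈ 22.62 days.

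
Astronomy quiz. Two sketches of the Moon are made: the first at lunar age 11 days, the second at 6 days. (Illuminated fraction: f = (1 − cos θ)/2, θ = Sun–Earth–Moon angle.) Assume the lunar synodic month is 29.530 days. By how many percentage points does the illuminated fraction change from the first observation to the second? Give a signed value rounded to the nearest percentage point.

-49 pp

θ₁ = 360° × 11/29.530 = 134.1°, f₁ = (1 − cos θ₁)/2 = 0.848.
θ₂ = 360° × 6/29.530 = 73.1°, f₂ = (1 − cos θ₂)/2 = 0.355.
Change = f₂ − f₁ = -0.493 → -49 percentage points.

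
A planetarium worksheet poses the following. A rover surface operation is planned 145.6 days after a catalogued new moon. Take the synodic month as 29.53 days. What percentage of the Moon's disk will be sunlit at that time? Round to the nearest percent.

5%

Reduce mod P: 145.6 − 4×29.53 = 27.48 d into the current lunation.
The Moon has covered 27.48/29.53 of its cycle, so θ ≈ 360° × 27.48/29.53 = 335.0°.
cos 335.0° = 0.906, so f = (1 − 0.906)/2 = 0.047, so 5%.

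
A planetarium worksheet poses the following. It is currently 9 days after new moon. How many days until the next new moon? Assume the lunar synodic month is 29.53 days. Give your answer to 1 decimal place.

One full lunation from the last new moon is 29.53 d; remaining = 29.53 − 9 = 20.530 d.

20.5 days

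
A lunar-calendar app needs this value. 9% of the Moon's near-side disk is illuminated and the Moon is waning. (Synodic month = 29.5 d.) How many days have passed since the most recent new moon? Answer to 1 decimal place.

26.6 days

cos θ = 1 − 2f = 0.820, giving a principal value of 34.9°.
A waning Moon lies in 180°–360°, so θ = 360° − 34.9° = 325.1°.
At 360°/29.5 d per day, 325.1° corresponds to 26.64 days.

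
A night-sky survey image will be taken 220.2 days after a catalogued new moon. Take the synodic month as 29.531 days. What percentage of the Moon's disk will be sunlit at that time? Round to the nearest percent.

220.2 d spans 7 complete synodic months (7 × 29.531 = 206.72 d) plus 13.48 d.
Phase angle: θ = 360°·(13.48 d)/(29.531 d) = 164.4°.
Illuminated fraction = (1 − cos 164.4°)/2 = (1 − (-0.963))/2 ≈ 0.982, so 98%.

98%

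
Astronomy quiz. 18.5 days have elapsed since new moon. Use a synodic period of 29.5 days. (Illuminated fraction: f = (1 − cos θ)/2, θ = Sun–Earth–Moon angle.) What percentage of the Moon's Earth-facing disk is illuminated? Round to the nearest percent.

85%

Phase angle: θ = 360°·(18.5 d)/(29.5 d) = 225.8°.
cos 225.8° = (-0.698), so f = (1 − (-0.698))/2 = 0.849, so 85%.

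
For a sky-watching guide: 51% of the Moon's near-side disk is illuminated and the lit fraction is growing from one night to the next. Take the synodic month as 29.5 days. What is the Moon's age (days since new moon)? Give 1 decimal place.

7.5 days

cos θ = 1 − 2f = -0.020, giving a principal value of 91.1°.
The Moon is waxing (0°–180°), so θ = 91.1° directly.
That fraction of the synodic month is 91.1/360 × 29.5 d ≈ 7.47 d.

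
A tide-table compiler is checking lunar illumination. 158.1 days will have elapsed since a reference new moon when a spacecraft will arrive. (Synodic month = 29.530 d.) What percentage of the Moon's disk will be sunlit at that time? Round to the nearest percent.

Reduce mod P: 158.1 − 5×29.530 = 10.45 d into the current lunation.
The Moon has covered 10.45/29.530 of its cycle, so θ ≈ 360° × 10.45/29.530 = 127.4°.
cos 127.4° = (-0.607), so f = (1 − (-0.607))/2 = 0.804, so 80%.

80%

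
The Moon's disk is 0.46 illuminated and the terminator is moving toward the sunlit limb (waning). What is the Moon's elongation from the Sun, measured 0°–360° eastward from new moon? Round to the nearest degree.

cos θ = 1 − 2f = 0.080, giving a principal value of 85.4°.
Since the Moon is past full (waning), take the reflex angle: θ = 360° − 85.4° = 274.6°.

275°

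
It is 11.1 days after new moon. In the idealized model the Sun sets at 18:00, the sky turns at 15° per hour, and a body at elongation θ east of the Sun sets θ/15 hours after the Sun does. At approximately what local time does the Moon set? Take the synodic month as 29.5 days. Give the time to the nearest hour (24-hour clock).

03:00

Phase angle: θ = 360°·(11.1 d)/(29.5 d) = 135.5°.
The Moon trails the Sun by θ/15 = 135.5/15 ≈ 9.03 hours.
18:00 + 9.03 h ≈ 03:02 → 03:00 to the nearest hour.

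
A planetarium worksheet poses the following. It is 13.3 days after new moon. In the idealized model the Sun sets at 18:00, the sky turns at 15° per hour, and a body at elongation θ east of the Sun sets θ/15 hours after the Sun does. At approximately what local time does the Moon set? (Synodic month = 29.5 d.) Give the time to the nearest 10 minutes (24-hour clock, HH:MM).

04:50

Elongation θ = 360° × 13.3/29.5 ≈ 162.3°.
Delay after the Sun = 162.3° / (15°/h) ≈ 10.82 h.
18:00 + 10.820 h ≈ 04:49 → 04:50 to the nearest ten minutes.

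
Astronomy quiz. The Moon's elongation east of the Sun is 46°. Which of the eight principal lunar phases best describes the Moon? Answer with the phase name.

waxing crescent

The waxing crescent sector spans roughly 22°–68°; 46° falls inside it.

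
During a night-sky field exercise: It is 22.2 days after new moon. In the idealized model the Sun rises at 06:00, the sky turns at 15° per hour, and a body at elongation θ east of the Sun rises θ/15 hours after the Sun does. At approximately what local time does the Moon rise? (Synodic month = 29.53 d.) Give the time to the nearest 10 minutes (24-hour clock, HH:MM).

00:00

Elongation θ = 360° × 22.2/29.53 ≈ 270.6°.
Delay after the Sun = 270.6° / (15°/h) ≈ 18.04 h.
06:00 + 18.043 h ≈ 00:03 → 00:00 to the nearest ten minutes.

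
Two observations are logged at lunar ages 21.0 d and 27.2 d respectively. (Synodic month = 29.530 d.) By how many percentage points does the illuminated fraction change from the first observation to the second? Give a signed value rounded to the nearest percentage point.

θ₁ = 360° × 21.0/29.530 = 256.0°, f₁ = (1 − cos θ₁)/2 = 0.621.
θ₂ = 360° × 27.2/29.530 = 331.6°, f₂ = (1 − cos θ₂)/2 = 0.060.
Change = f₂ − f₁ = -0.561 → -56 percentage points.

-56 pp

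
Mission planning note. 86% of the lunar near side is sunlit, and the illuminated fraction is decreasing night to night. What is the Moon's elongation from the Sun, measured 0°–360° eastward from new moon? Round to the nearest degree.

Invert f = (1 − cos θ)/2 to get cos θ = 1 − 2(0.86) = -0.720, hence θ₀ = arccos -0.720 = 136.1°.
Since the Moon is past full (waning), take the reflex angle: θ = 360° − 136.1° = 223.9°.

224°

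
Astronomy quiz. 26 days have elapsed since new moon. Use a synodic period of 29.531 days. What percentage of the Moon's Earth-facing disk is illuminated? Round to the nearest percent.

13%

The Moon has covered 26/29.531 of its cycle, so θ ≈ 360° × 26/29.531 = 317.0°.
Illuminated fraction = (1 − cos 317.0°)/2 = (1 − 0.731)/2 ≈ 0.135, so 13%.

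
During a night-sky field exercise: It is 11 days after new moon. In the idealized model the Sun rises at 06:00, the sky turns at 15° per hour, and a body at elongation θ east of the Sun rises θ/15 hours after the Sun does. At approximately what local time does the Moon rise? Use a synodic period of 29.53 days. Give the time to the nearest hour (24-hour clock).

Elongation θ = 360° × 11/29.53 ≈ 134.1°.
At 15° of sky rotation per hour, 134.1° corresponds to a 8.94 h lag.
06:00 + 8.94 h ≈ 14:56 → 15:00 to the nearest hour.

15:00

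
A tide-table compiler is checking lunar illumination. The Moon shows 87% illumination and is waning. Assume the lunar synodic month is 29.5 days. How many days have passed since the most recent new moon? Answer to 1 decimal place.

cos θ = 1 − 2f = -0.740, giving a principal value of 137.7°.
Since the Moon is past full (waning), take the reflex angle: θ = 360° − 137.7° = 222.3°.
At 360°/29.5 d per day, 222.3° corresponds to 18.21 days.

18.2 days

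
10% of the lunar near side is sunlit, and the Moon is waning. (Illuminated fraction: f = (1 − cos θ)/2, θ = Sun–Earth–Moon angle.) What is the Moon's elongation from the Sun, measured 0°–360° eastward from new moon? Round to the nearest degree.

323°

Invert f = (1 − cos θ)/2 to get cos θ = 1 − 2(0.10) = 0.800, hence θ₀ = arccos 0.800 = 36.9°.
A waning Moon lies in 180°–360°, so θ = 360° − 36.9° = 323.1°.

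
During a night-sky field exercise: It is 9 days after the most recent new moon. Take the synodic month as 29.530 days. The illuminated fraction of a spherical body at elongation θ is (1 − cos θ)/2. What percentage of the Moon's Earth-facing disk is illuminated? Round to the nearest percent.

The Moon has covered 9/29.530 of its cycle, so θ ≈ 360° × 9/29.530 = 109.7°.
With cos θ = (-0.337), the lit fraction is (1 − (-0.337))/2 ≈ 0.669, so 67%.

67%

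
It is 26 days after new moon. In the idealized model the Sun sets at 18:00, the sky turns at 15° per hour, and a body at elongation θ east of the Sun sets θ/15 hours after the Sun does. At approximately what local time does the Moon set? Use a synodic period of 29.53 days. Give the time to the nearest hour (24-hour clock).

Phase angle: θ = 360°·(26 d)/(29.53 d) = 317.0°.
The Moon trails the Sun by θ/15 = 317.0/15 ≈ 21.13 hours.
18:00 + 21.13 h ≈ 15:08 → 15:00 to the nearest hour.

15:00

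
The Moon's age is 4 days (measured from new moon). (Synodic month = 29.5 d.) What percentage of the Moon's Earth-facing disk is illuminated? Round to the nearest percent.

Elongation θ = 360° × 4/29.5 ≈ 48.8°.
cos 48.8° = 0.659, so f = (1 − 0.659)/2 = 0.171, so 17%.

17%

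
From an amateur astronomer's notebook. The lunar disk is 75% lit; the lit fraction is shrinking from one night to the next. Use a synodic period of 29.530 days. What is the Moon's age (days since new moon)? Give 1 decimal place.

Invert f = (1 − cos θ)/2 to get cos θ = 1 − 2(0.75) = -0.500, hence θ₀ = arccos -0.500 = 120.0°.
A waning Moon lies in 180°–360°, so θ = 360° − 120.0° = 240.0°.
That fraction of the synodic month is 240.0/360 × 29.530 d ≈ 19.69 d.

19.7 days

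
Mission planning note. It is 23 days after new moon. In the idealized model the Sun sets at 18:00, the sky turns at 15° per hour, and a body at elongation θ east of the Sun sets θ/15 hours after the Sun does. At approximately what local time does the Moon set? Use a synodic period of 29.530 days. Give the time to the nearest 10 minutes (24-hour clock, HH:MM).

12:40

The Moon has covered 23/29.530 of its cycle, so θ ≈ 360° × 23/29.530 = 280.4°.
At 15° of sky rotation per hour, 280.4° corresponds to a 18.69 h lag.
18:00 + 18.693 h ≈ 12:42 → 12:40 to the nearest ten minutes.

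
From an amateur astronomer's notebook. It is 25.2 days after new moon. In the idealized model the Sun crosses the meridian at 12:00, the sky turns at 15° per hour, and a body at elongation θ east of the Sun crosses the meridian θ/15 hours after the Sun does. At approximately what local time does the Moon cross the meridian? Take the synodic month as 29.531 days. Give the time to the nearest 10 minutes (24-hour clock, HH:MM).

The Moon has covered 25.2/29.531 of its cycle, so θ ≈ 360° × 25.2/29.531 = 307.2°.
Delay after the Sun = 307.2° / (15°/h) ≈ 20.48 h.
12:00 + 20.480 h ≈ 08:29 → 08:30 to the nearest ten minutes.

08:30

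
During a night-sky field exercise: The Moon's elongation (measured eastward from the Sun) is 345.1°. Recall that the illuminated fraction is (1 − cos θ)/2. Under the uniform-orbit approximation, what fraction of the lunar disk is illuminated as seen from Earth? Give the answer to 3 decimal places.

Half-versine of 345.1°: (1 − 0.966)/2 = 0.017.

0.017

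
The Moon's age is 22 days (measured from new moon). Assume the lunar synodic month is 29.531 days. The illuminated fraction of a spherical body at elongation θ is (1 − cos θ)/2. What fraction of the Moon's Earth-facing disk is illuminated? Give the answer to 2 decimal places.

Phase angle: θ = 360°·(22 d)/(29.531 d) = 268.2°.
Illuminated fraction = (1 − cos 268.2°)/2 = (1 − (-0.032))/2 ≈ 0.516.

0.52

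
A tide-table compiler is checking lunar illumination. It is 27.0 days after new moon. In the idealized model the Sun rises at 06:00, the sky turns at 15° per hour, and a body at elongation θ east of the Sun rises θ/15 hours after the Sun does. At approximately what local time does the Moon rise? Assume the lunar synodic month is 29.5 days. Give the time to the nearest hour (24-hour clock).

Elongation θ = 360° × 27.0/29.5 ≈ 329.5°.
At 15° of sky rotation per hour, 329.5° corresponds to a 21.97 h lag.
06:00 + 21.97 h ≈ 03:58 → 04:00 to the nearest hour.

04:00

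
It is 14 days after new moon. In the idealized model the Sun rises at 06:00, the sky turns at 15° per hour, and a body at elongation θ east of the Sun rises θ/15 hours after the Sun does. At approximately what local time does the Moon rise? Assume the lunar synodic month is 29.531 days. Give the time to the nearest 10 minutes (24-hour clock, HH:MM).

The Moon has covered 14/29.531 of its cycle, so θ ≈ 360° × 14/29.531 = 170.7°.
Delay after the Sun = 170.7° / (15°/h) ≈ 11.38 h.
06:00 + 11.378 h ≈ 17:23 → 17:20 to the nearest ten minutes.

17:20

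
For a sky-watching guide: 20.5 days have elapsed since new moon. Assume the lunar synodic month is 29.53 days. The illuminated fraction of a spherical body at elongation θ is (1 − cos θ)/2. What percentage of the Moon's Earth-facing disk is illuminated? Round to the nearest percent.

67%

The Moon has covered 20.5/29.53 of its cycle, so θ ≈ 360° × 20.5/29.53 = 249.9°.
cos 249.9° = (-0.343), so f = (1 − (-0.343))/2 = 0.672, so 67%.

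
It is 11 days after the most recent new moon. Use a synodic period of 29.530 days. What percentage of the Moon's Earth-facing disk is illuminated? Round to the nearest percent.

The Moon has covered 11/29.530 of its cycle, so θ ≈ 360° × 11/29.530 = 134.1°.
With cos θ = (-0.696), the lit fraction is (1 − (-0.696))/2 ≈ 0.848, so 85%.

85%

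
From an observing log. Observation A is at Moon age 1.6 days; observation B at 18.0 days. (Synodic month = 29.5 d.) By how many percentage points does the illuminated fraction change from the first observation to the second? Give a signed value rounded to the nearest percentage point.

First observation: θ = 360°·1.6/29.5 = 19.5°, so f = 0.029.
Second observation: θ = 219.7°, f = 0.885.
Δf = 0.885 − 0.029 = +0.856, i.e. +86 pp.

+86 percentage points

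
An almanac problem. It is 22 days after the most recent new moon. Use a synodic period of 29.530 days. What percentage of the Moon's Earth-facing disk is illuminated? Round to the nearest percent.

Elongation θ = 360° × 22/29.530 ≈ 268.2°.
With cos θ = (-0.031), the lit fraction is (1 − (-0.031))/2 ≈ 0.516, so 52%.

52%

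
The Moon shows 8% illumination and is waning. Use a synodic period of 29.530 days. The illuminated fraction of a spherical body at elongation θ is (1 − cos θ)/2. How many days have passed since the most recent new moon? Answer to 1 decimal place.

From f = (1 − cos θ)/2: cos θ = 1 − 2×0.08 = 0.840; arccos → 32.9°.
Waning ⇒ past full, so θ = 360° − 32.9° = 327.1°.
That fraction of the synodic month is 327.1/360 × 29.530 d ≈ 26.83 d.

26.8 days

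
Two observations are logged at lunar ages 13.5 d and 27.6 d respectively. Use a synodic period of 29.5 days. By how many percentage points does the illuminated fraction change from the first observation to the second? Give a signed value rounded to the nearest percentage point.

First observation: θ = 360°·13.5/29.5 = 164.7°, so f = 0.982.
Second observation: θ = 336.8°, f = 0.040.
Δf = 0.040 − 0.982 = -0.942, i.e. -94 pp.

-94 percentage points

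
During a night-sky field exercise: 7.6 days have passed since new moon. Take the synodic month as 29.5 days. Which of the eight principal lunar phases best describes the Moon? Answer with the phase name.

θ ≈ 360° × 7.6/29.5 = 93°, which falls in the first quarter sector.

first quarter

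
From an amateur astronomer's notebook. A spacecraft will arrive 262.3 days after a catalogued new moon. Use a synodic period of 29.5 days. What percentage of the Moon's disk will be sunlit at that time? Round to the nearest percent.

262.3/29.5 = 8.892 lunations, so 8 complete cycles and 26.30 d into the next.
Elongation θ = 360° × 26.30/29.5 ≈ 320.9°.
cos 320.9° = 0.777, so f = (1 − 0.777)/2 = 0.112, so 11%.

11%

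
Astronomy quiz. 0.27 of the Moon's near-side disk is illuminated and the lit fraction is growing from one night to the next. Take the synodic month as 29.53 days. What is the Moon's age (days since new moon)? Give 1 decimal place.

Invert f = (1 − cos θ)/2 to get cos θ = 1 − 2(0.27) = 0.460, hence θ₀ = arccos 0.460 = 62.6°.
The Moon is waxing (0°–180°), so θ = 62.6° directly.
That fraction of the synodic month is 62.6/360 × 29.53 d ≈ 5.14 d.

5.1 days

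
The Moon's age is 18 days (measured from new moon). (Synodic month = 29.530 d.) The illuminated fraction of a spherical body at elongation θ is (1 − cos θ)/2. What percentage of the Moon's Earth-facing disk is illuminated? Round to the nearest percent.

Elongation θ = 360° × 18/29.530 ≈ 219.4°.
Illuminated fraction = (1 − cos 219.4°)/2 = (1 − (-0.772))/2 ≈ 0.886, so 89%.

89%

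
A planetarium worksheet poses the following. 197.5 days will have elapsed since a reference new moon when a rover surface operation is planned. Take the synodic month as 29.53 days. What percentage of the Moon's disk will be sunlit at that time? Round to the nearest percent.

69%

197.5/29.53 = 6.688 lunations, so 6 complete cycles and 20.32 d into the next.
Phase angle: θ = 360°·(20.32 d)/(29.53 d) = 247.7°.
Illuminated fraction = (1 − cos 247.7°)/2 = (1 − (-0.379))/2 ≈ 0.690, so 69%.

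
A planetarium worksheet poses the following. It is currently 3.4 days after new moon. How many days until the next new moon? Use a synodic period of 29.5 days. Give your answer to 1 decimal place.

26.1 days

The next new moon completes the synodic month: 29.5 − 3.4 = 26.100 days.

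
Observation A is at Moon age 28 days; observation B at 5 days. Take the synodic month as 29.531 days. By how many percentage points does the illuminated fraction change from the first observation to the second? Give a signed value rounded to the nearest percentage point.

First observation: θ = 360°·28/29.531 = 341.3°, so f = 0.026.
Second observation: θ = 61.0°, f = 0.257.
Δf = 0.257 − 0.026 = +0.231, i.e. +23 pp.

+23 pp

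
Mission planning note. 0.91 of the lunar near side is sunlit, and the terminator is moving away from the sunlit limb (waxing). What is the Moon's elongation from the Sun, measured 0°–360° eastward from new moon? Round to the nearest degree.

145°

From f = (1 − cos θ)/2: cos θ = 1 − 2×0.91 = -0.820; arccos → 145.1°.
Waxing ⇒ before full, so θ = 145.1°.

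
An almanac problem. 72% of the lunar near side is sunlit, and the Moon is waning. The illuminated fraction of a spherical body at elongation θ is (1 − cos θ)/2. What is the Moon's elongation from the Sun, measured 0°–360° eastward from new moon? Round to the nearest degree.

From f = (1 − cos θ)/2: cos θ = 1 − 2×0.72 = -0.440; arccos → 116.1°.
Waning ⇒ past full, so θ = 360° − 116.1° = 243.9°.

244°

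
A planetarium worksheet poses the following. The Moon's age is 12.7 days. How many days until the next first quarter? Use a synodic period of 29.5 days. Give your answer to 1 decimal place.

First quarter occurs at elongation 90°, i.e. at age 29.5 × 90/360 = 7.375 d.
This lunation's first quarter (7.375 d) has passed, so add one period: 36.875 − 12.7 = 24.175 days.

24.2 days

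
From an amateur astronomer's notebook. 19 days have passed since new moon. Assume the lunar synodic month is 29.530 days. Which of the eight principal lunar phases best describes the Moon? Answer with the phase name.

waning gibbous

At 19/29.530 of the cycle, θ ≈ 232° — the waning gibbous range.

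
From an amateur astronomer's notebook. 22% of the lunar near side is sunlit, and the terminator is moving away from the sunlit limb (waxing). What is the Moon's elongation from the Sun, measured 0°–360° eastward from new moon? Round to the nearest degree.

cos θ = 1 − 2f = 0.560, giving a principal value of 55.9°.
Before full moon the principal value applies: θ = 55.9°.

56°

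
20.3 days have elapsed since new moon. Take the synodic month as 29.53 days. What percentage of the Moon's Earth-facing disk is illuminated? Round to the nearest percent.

69%

The Moon has covered 20.3/29.53 of its cycle, so θ ≈ 360° × 20.3/29.53 = 247.5°.
Illuminated fraction = (1 − cos 247.5°)/2 = (1 − (-0.383))/2 ≈ 0.692, so 69%.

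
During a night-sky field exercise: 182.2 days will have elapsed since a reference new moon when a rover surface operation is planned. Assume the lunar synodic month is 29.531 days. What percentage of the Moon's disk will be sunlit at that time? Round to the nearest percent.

26%

Reduce mod P: 182.2 − 6×29.531 = 5.01 d into the current lunation.
The Moon has covered 5.01/29.531 of its cycle, so θ ≈ 360° × 5.01/29.531 = 61.1°.
With cos θ = 0.483, the lit fraction is (1 − 0.483)/2 ≈ 0.259, so 26%.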